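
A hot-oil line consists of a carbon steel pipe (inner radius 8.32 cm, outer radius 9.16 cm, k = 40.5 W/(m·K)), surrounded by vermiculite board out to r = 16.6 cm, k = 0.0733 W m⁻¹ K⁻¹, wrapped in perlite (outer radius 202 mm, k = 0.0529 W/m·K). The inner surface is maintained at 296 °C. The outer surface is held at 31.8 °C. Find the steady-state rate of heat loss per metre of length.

Resistance network (inner→outer):
  R'_carbon steel = ln(0.0916/0.0832)/(2πk) = 0.09618/(2π·40.5) = 3.780×10^-4 m·K/W
  R'_vermiculite board = ln(0.166/0.0916)/(2πk) = 0.5946/(2π·0.0733) = 1.291 m·K/W
  R'_perlite = ln(0.202/0.166)/(2πk) = 0.1963/(2π·0.0529) = 0.5905 m·K/W
ΣR = 3.780×10^-4 + 1.291 + 0.5905 = 1.882 m·K/W
Q' = ΔT/ΣR = (296 °C − 31.8 °C)/1.882 = 140 W/m

Q' = 140 W/m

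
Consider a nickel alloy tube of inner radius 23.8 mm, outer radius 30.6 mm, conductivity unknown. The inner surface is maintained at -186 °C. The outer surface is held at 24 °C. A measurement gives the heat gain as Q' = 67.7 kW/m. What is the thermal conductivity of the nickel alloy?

ΣR = ΔT/Q' = |-186 − 24|/67700 = 0.003102 m·K/W
ln(r₂/r₁)/(2πk) = 0.003102 ⇒ k = 0.2513/(2π·0.003102) = 12.9 W/m·K

k = 12.9 W/m·K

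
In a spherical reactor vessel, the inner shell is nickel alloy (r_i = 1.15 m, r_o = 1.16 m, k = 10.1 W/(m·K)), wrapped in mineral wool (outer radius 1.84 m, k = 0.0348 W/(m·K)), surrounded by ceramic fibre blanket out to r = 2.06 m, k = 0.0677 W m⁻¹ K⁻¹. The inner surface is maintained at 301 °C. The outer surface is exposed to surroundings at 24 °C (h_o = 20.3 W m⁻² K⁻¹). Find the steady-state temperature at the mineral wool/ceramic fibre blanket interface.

Resistance network (inner→outer):
  R_nickel alloy = (1/1.15 − 1/1.16)/(4πk) = 0.007496/(4π·10.1) = 5.906×10^-5 K/W
  R_mineral wool = (1/1.16 − 1/1.84)/(4πk) = 0.3186/(4π·0.0348) = 0.7285 K/W
  R_ceramic fibre blanket = (1/1.84 − 1/2.06)/(4πk) = 0.05804/(4π·0.0677) = 0.06822 K/W
  R_conv,out = 1/(4πr²h) = 1/(4π·2.06²·20.3) = 9.238×10^-4 K/W
ΣR = 5.906×10^-5 + 0.7285 + 0.06822 + 9.238×10^-4 = 0.7977 K/W
Q = ΔT/ΣR = (301 °C − 24 °C)/0.7977 = 347.2 W
From the inner boundary to the mineral wool/ceramic fibre blanket interface, ΣR_partial = 0.7286 K/W.
T_interface = T_in − Q·ΣR_partial = 301 °C − (347.2)(0.7286) = 48.0 °C

T = 48.0 °C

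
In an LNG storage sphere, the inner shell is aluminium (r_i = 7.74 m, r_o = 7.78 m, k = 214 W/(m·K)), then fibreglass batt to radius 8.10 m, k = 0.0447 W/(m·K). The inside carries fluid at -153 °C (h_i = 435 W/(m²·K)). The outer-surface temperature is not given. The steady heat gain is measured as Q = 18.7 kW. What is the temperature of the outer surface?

T_out = 16.1 °C

Series resistances:
  R_conv,in = 1/(4πr²h) = 1/(4π·7.74²·435) = 3.054×10^-6 K/W
  R_aluminium = (1/7.74 − 1/7.78)/(4πk) = 6.643×10^-4/(4π·214) = 2.470×10^-7 K/W
  R_fibreglass batt = (1/7.78 − 1/8.10)/(4πk) = 0.005078/(4π·0.0447) = 0.009040 K/W
ΣR = 0.009043 K/W
ΔT = Q·ΣR = 18700 × 0.009043 = 169.1 K
Heat flows inward, so T_out = T_in + ΔT = -153 + 169.1 = 16.1 °C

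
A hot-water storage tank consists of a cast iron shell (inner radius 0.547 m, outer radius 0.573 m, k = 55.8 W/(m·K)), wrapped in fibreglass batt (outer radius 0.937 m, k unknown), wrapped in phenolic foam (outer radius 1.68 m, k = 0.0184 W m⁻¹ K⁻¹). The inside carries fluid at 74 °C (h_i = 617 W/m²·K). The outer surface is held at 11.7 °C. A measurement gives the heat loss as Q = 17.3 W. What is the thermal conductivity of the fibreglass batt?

k = 0.0346 W/m·K

ΣR = ΔT/Q = |74 − 11.7|/17.3 = 3.601 K/W
Known resistances:
  R_conv,in = 1/(4πr²h) = 1/(4π·0.547²·617) = 4.311×10^-4 K/W
  R_cast iron = (1/0.547 − 1/0.573)/(4πk) = 0.08295/(4π·55.8) = 1.183×10^-4 K/W
  R_phenolic foam = (1/0.937 − 1/1.68)/(4πk) = 0.4720/(4π·0.0184) = 2.041 K/W
R_fibreglass batt = ΣR − ΣR_known = 3.601 − 2.042 = 1.559 K/W
(1/r₁−1/r₂)/(4πk) = 1.559 ⇒ k = 0.6780/(4π·1.559) = 0.0346 W/m·K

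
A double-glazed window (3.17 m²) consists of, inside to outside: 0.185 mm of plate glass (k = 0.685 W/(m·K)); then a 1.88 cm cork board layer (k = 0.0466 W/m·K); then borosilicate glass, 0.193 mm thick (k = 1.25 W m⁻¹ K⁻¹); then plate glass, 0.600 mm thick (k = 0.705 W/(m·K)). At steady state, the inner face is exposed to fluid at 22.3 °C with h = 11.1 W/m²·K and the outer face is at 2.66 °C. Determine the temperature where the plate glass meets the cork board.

Treat each layer as a resistance in series:
  R_conv,in = 1/(hA) = 1/(11.1·3.17) = 0.02842 K/W
  R_plate glass = L/(kA) = 1.85×10^-4/(0.685·3.17) = 8.520×10^-5 K/W
  R_cork board = L/(kA) = 0.0188/(0.0466·3.17) = 0.1273 K/W
  R_borosilicate glass = L/(kA) = 1.93×10^-4/(1.25·3.17) = 4.871×10^-5 K/W
  R_plate glass = L/(kA) = 6.00×10^-4/(0.705·3.17) = 2.685×10^-4 K/W
ΣR = 0.02842 + 8.520×10^-5 + 0.1273 + 4.871×10^-5 + 2.685×10^-4 = 0.1561 K/W
Q = ΔT/ΣR = (22.3 °C − 2.66 °C)/0.1561 = 125.8 W
From the inner boundary to the plate glass/cork board interface, ΣR_partial = 0.02851 K/W.
T_interface = T_in − Q·ΣR_partial = 22.3 °C − (125.8)(0.02851) = 18.7 °C

T = 18.7 °C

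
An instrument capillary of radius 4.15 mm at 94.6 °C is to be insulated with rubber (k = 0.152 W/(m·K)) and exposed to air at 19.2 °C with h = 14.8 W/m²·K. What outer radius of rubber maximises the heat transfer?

r_cr = 1.03 cm

For a cylinder, r_cr = k_ins/h = 0.152/14.8 = 0.0103 m = 1.03 cm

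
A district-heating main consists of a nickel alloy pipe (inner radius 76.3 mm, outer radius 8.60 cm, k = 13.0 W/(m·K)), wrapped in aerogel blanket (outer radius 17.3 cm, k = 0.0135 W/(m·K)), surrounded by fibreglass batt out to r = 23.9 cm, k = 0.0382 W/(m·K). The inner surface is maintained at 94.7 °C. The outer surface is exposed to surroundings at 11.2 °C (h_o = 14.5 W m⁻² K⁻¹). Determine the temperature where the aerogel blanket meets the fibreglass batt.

T = 23.3 °C

Series thermal resistances, inner to outer:
  R'_nickel alloy = ln(0.0860/0.0763)/(2πk) = 0.1197/(2π·13.0) = 0.001465 m·K/W
  R'_aerogel blanket = ln(0.173/0.0860)/(2πk) = 0.6989/(2π·0.0135) = 8.240 m·K/W
  R'_fibreglass batt = ln(0.239/0.173)/(2πk) = 0.3232/(2π·0.0382) = 1.346 m·K/W
  R'_conv,out = 1/(2πr h) = 1/(2π·0.239·14.5) = 0.04593 m·K/W
ΣR = 0.001465 + 8.240 + 1.346 + 0.04593 = 9.633 m·K/W
Q' = ΔT/ΣR = (94.7 °C − 11.2 °C)/9.633 = 8.668 W/m
From the inner boundary to the aerogel blanket/fibreglass batt interface, ΣR_partial = 8.241 m·K/W.
T_interface = T_in − Q'·ΣR_partial = 94.7 °C − (8.668)(8.241) = 23.3 °C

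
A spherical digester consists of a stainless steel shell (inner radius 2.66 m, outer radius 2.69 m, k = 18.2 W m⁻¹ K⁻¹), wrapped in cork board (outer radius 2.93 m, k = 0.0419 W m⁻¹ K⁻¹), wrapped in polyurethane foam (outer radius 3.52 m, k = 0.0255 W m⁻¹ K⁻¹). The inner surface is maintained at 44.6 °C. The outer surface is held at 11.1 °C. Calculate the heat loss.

Q = 142 W

Resistance network (inner→outer):
  R_stainless steel = (1/2.66 − 1/2.69)/(4πk) = 0.004193/(4π·18.2) = 1.833×10^-5 K/W
  R_cork board = (1/2.69 − 1/2.93)/(4πk) = 0.03045/(4π·0.0419) = 0.05783 K/W
  R_polyurethane foam = (1/2.93 − 1/3.52)/(4πk) = 0.05721/(4π·0.0255) = 0.1785 K/W
ΣR = 1.833×10^-5 + 0.05783 + 0.1785 = 0.2363 K/W
Q = ΔT/ΣR = (44.6 °C − 11.1 °C)/0.2363 = 142 W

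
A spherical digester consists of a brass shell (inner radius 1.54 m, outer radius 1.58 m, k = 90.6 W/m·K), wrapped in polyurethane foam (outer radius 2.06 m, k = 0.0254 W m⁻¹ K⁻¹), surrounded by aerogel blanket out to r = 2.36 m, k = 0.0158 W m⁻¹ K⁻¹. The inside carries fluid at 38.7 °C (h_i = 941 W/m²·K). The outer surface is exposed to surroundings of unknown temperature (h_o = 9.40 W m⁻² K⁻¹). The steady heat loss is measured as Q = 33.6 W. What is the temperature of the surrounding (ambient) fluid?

T_out = 12.7 °C

Sum the resistances:
  R_conv,in = 1/(4πr²h) = 1/(4π·1.54²·941) = 3.566×10^-5 K/W
  R_brass = (1/1.54 − 1/1.58)/(4πk) = 0.01644/(4π·90.6) = 1.444×10^-5 K/W
  R_polyurethane foam = (1/1.58 − 1/2.06)/(4πk) = 0.1475/(4π·0.0254) = 0.4620 K/W
  R_aerogel blanket = (1/2.06 − 1/2.36)/(4πk) = 0.06171/(4π·0.0158) = 0.3108 K/W
  R_conv,out = 1/(4πr²h) = 1/(4π·2.36²·9.40) = 0.001520 K/W
ΣR = 0.7744 K/W
ΔT = Q·ΣR = 33.6 × 0.7744 = 26.02 K
Heat flows outward, so T_out = T_in − ΔT = 38.7 − 26.02 = 12.7 °C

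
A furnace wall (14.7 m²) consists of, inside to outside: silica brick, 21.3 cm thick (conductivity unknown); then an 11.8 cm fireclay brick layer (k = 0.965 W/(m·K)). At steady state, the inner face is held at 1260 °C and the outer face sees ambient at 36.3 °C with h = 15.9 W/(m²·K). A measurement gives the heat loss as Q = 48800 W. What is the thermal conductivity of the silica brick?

k = 1.16 W/m·K

ΣR = ΔT/Q = |1260 − 36.3|/48800 = 0.02508 K/W
Known resistances:
  R_fireclay brick = L/(kA) = 0.118/(0.965·14.7) = 0.008318 K/W
  R_conv,out = 1/(hA) = 1/(15.9·14.7) = 0.004278 K/W
R_silica brick = ΣR − ΣR_known = 0.02508 − 0.01260 = 0.01248 K/W
L/(kA) = 0.01248 ⇒ k = 0.213/(0.01248·14.7) = 1.16 W/m·K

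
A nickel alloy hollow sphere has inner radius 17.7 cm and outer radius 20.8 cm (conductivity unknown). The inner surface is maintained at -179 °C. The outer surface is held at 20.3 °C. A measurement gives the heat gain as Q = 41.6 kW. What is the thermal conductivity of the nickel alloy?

k = 14.0 W/m·K

ΣR = ΔT/Q = |-179 − 20.3|/41600 = 0.004791 K/W
(1/r₁−1/r₂)/(4πk) = 0.004791 ⇒ k = 0.8420/(4π·0.004791) = 14.0 W/m·K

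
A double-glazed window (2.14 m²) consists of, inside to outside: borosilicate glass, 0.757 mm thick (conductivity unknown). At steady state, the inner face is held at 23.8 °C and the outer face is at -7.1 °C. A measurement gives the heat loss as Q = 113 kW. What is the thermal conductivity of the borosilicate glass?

ΣR = ΔT/Q = |23.8 − -7.1|/1.13×10^5 = 2.735×10^-4 K/W
L/(kA) = 2.735×10^-4 ⇒ k = 7.57×10^-4/(2.735×10^-4·2.14) = 1.29 W/m·K

k = 1.29 W/m·K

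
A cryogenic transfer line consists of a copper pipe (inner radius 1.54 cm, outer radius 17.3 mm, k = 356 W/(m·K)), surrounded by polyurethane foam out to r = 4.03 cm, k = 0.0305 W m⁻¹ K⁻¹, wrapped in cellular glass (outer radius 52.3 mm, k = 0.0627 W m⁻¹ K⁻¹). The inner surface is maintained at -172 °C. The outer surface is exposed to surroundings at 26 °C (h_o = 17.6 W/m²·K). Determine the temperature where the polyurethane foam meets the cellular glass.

Series thermal resistances, inner to outer:
  R'_copper = ln(0.0173/0.0154)/(2πk) = 0.1163/(2π·356) = 5.201×10^-5 m·K/W
  R'_polyurethane foam = ln(0.0403/0.0173)/(2πk) = 0.8456/(2π·0.0305) = 4.413 m·K/W
  R'_cellular glass = ln(0.0523/0.0403)/(2πk) = 0.2606/(2π·0.0627) = 0.6616 m·K/W
  R'_conv,out = 1/(2πr h) = 1/(2π·0.0523·17.6) = 0.1729 m·K/W
ΣR = 5.201×10^-5 + 4.413 + 0.6616 + 0.1729 = 5.248 m·K/W
Q' = ΔT/ΣR = (-172 °C − 26 °C)/5.248 = -37.73 W/m
From the inner boundary to the polyurethane foam/cellular glass interface, ΣR_partial = 4.413 m·K/W.
T_interface = T_in − Q'·ΣR_partial = -172 °C − (-37.73)(4.413) = -5.5 °C

T = -5.5 °C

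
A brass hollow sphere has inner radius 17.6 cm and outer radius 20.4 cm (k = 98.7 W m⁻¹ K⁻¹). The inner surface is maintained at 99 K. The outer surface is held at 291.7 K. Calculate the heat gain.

Q = 306 kW

Q = 4πk·ΔT/(1/r₁ − 1/r₂) = 4π × 98.7 × 192.7 / (1/0.176 − 1/0.204) = 3.06×10^5 W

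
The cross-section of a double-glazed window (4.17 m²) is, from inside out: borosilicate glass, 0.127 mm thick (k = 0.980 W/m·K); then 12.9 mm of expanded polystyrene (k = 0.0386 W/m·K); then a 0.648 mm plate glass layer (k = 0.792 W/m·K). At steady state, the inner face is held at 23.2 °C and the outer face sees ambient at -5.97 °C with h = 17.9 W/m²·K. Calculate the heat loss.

Q = 311 W

Treat each layer as a resistance in series:
  R_borosilicate glass = L/(kA) = 1.27×10^-4/(0.980·4.17) = 3.108×10^-5 K/W
  R_expanded polystyrene = L/(kA) = 0.0129/(0.0386·4.17) = 0.08014 K/W
  R_plate glass = L/(kA) = 6.48×10^-4/(0.792·4.17) = 1.962×10^-4 K/W
  R_conv,out = 1/(hA) = 1/(17.9·4.17) = 0.01340 K/W
ΣR = 3.108×10^-5 + 0.08014 + 1.962×10^-4 + 0.01340 = 0.09377 K/W
Q = ΔT/ΣR = (23.2 °C − -5.97 °C)/0.09377 = 311 W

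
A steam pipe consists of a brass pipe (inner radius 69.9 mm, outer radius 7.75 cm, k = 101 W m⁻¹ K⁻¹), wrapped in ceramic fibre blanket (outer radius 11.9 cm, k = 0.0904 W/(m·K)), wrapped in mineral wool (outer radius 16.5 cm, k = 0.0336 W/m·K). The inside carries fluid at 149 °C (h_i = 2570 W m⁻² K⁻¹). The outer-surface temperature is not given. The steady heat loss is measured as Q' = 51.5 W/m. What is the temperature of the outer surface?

Series resistances:
  R'_conv,in = 1/(2πr h) = 1/(2π·0.0699·2570) = 8.860×10^-4 m·K/W
  R'_brass = ln(0.0775/0.0699)/(2πk) = 0.1032/(2π·101) = 1.626×10^-4 m·K/W
  R'_ceramic fibre blanket = ln(0.119/0.0775)/(2πk) = 0.4288/(2π·0.0904) = 0.7550 m·K/W
  R'_mineral wool = ln(0.165/0.119)/(2πk) = 0.3268/(2π·0.0336) = 1.548 m·K/W
ΣR = 2.304 m·K/W
ΔT = Q'·ΣR = 51.5 × 2.304 = 118.7 K
Heat flows outward, so T_out = T_in − ΔT = 149 − 118.7 = 30.3 °C

T_out = 30.3 °C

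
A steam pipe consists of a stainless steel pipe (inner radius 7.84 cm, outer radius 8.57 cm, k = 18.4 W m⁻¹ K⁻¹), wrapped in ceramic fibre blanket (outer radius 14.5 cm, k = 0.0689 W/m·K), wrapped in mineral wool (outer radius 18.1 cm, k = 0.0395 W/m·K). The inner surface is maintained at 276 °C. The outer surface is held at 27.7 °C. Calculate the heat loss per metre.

Q' = 118 W/m

Resistance network (inner→outer):
  R'_stainless steel = ln(0.0857/0.0784)/(2πk) = 0.08903/(2π·18.4) = 7.701×10^-4 m·K/W
  R'_ceramic fibre blanket = ln(0.145/0.0857)/(2πk) = 0.5259/(2π·0.0689) = 1.215 m·K/W
  R'_mineral wool = ln(0.181/0.145)/(2πk) = 0.2218/(2π·0.0395) = 0.8935 m·K/W
ΣR = 7.701×10^-4 + 1.215 + 0.8935 = 2.109 m·K/W
Q' = ΔT/ΣR = (276 °C − 27.7 °C)/2.109 = 118 W/m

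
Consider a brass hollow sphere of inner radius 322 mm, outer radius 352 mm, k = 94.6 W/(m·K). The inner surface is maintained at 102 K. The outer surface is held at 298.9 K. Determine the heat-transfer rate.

Q = 4πk·ΔT/(1/r₁ − 1/r₂) = 4π × 94.6 × 196.9 / (1/0.322 − 1/0.352) = 8.84×10^5 W

Q = 884 kW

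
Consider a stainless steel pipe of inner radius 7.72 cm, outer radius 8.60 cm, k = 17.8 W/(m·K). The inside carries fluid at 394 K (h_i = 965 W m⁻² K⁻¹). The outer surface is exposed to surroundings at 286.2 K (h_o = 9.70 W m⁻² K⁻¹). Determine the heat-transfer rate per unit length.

Q' = 556 W/m

Series thermal resistances, inner to outer:
  R'_conv,in = 1/(2πr h) = 1/(2π·0.0772·965) = 0.002136 m·K/W
  R'_stainless steel = ln(0.0860/0.0772)/(2πk) = 0.1079/(2π·17.8) = 9.652×10^-4 m·K/W
  R'_conv,out = 1/(2πr h) = 1/(2π·0.0860·9.70) = 0.1908 m·K/W
ΣR = 0.002136 + 9.652×10^-4 + 0.1908 = 0.1939 m·K/W
Q' = ΔT/ΣR = (394 K − 286.2 K)/0.1939 = 556 W/m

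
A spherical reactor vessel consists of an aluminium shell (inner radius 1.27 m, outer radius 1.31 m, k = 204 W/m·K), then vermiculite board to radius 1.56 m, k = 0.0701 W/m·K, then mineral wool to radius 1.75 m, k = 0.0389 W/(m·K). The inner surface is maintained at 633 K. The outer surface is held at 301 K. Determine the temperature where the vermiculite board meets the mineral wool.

T = 469 K

Treat each layer as a resistance in series:
  R_aluminium = (1/1.27 − 1/1.31)/(4πk) = 0.02404/(4π·204) = 9.379×10^-6 K/W
  R_vermiculite board = (1/1.31 − 1/1.56)/(4πk) = 0.1223/(4π·0.0701) = 0.1389 K/W
  R_mineral wool = (1/1.56 − 1/1.75)/(4πk) = 0.06960/(4π·0.0389) = 0.1424 K/W
ΣR = 9.379×10^-6 + 0.1389 + 0.1424 = 0.2813 K/W
Q = ΔT/ΣR = (633 K − 301 K)/0.2813 = 1180 W
From the inner boundary to the vermiculite board/mineral wool interface, ΣR_partial = 0.1389 K/W.
T_interface = T_in − Q·ΣR_partial = 633 K − (1180)(0.1389) = 469 K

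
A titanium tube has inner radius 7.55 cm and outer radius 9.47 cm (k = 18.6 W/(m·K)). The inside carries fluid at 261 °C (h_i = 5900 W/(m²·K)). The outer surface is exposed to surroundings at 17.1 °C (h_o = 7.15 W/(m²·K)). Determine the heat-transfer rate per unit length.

Series thermal resistances, inner to outer:
  R'_conv,in = 1/(2πr h) = 1/(2π·0.0755·5900) = 3.573×10^-4 m·K/W
  R'_titanium = ln(0.0947/0.0755)/(2πk) = 0.2266/(2π·18.6) = 0.001939 m·K/W
  R'_conv,out = 1/(2πr h) = 1/(2π·0.0947·7.15) = 0.2351 m·K/W
ΣR = 3.573×10^-4 + 0.001939 + 0.2351 = 0.2374 m·K/W
Q' = ΔT/ΣR = (261 °C − 17.1 °C)/0.2374 = 1030 W/m

Q' = 1030 W/m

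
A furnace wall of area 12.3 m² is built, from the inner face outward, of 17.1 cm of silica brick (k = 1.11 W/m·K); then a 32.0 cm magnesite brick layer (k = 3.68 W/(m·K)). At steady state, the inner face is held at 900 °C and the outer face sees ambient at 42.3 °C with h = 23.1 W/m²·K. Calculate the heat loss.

Q = 37100 W

Resistance network (inner→outer):
  R_silica brick = L/(kA) = 0.171/(1.11·12.3) = 0.01252 K/W
  R_magnesite brick = L/(kA) = 0.320/(3.68·12.3) = 0.007070 K/W
  R_conv,out = 1/(hA) = 1/(23.1·12.3) = 0.003520 K/W
ΣR = 0.01252 + 0.007070 + 0.003520 = 0.02311 K/W
Q = ΔT/ΣR = (900 °C − 42.3 °C)/0.02311 = 37100 W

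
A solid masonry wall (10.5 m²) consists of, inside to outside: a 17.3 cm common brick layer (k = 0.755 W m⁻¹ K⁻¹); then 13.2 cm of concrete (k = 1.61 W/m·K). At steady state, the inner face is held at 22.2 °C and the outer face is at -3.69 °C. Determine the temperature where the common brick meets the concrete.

Resistance network (inner→outer):
  R_common brick = L/(kA) = 0.173/(0.755·10.5) = 0.02182 K/W
  R_concrete = L/(kA) = 0.132/(1.61·10.5) = 0.007808 K/W
ΣR = 0.02182 + 0.007808 = 0.02963 K/W
Q = ΔT/ΣR = (22.2 °C − -3.69 °C)/0.02963 = 873.8 W
From the inner boundary to the common brick/concrete interface, ΣR_partial = 0.02182 K/W.
T_interface = T_in − Q·ΣR_partial = 22.2 °C − (873.8)(0.02182) = 3.13 °C

T = 3.13 °C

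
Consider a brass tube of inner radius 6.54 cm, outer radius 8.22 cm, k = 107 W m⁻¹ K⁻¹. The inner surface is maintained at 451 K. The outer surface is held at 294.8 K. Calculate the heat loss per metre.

Q' = 2πk·ΔT/ln(r₂/r₁) = 2π × 107 × 156.2 / ln(0.0822/0.0654) = 4.59×10^5 W/m

Q' = 4.59×10^5 W/m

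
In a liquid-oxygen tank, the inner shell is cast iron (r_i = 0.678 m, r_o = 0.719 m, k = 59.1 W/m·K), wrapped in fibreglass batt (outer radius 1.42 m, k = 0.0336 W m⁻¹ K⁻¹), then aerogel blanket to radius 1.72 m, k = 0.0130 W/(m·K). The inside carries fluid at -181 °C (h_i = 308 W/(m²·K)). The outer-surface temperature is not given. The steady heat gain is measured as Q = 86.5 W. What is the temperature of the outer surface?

T_out = 24.8 °C

Series resistances:
  R_conv,in = 1/(4πr²h) = 1/(4π·0.678²·308) = 5.621×10^-4 K/W
  R_cast iron = (1/0.678 − 1/0.719)/(4πk) = 0.08411/(4π·59.1) = 1.132×10^-4 K/W
  R_fibreglass batt = (1/0.719 − 1/1.42)/(4πk) = 0.6866/(4π·0.0336) = 1.626 K/W
  R_aerogel blanket = (1/1.42 − 1/1.72)/(4πk) = 0.1228/(4π·0.0130) = 0.7519 K/W
ΣR = 2.379 K/W
ΔT = Q·ΣR = 86.5 × 2.379 = 205.8 K
Heat flows inward, so T_out = T_in + ΔT = -181 + 205.8 = 24.8 °C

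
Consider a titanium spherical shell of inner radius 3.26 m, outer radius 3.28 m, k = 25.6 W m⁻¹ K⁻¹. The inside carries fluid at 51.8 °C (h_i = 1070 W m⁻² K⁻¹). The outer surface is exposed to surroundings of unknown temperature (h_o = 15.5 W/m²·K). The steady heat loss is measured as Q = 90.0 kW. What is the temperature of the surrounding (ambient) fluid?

Sum the resistances:
  R_conv,in = 1/(4πr²h) = 1/(4π·3.26²·1070) = 6.998×10^-6 K/W
  R_titanium = (1/3.26 − 1/3.28)/(4πk) = 0.001870/(4π·25.6) = 5.814×10^-6 K/W
  R_conv,out = 1/(4πr²h) = 1/(4π·3.28²·15.5) = 4.772×10^-4 K/W
ΣR = 4.900×10^-4 K/W
ΔT = Q·ΣR = 90000 × 4.900×10^-4 = 44.10 K
Heat flows outward, so T_out = T_in − ΔT = 51.8 − 44.10 = 7.70 °C

T_out = 7.70 °C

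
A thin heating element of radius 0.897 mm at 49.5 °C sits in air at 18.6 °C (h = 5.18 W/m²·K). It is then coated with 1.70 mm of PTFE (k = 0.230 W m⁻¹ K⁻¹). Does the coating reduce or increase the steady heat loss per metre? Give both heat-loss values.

Critical radius for a cylinder: r_cr = k/h = 0.0444 m = 4.44 cm.
Outer radius after coating: r₂ = 8.97×10^-4 + 0.00170 = 0.002597 m.
Since r₁ < r_cr and r₂ ≤ r_cr, the coating moves toward the maximum at r_cr — heat loss rises.
Bare: R = 1/(2πr₁h) = 34.25 m·K/W; Q = 30.9/34.25 = 0.902 W/m.
Coated: R = R_cond + R_conv = 12.57 m·K/W; Q = 30.9/12.57 = 2.46 W/m.

increases: 0.902 → 2.46 W/m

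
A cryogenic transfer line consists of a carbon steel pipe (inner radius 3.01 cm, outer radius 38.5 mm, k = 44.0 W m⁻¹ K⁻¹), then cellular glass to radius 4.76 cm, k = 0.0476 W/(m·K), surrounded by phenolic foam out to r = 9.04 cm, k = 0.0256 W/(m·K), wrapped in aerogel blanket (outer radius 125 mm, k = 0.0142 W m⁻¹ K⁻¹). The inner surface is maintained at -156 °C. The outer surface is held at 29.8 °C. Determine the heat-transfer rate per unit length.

Resistance network (inner→outer):
  R'_carbon steel = ln(0.0385/0.0301)/(2πk) = 0.2461/(2π·44.0) = 8.903×10^-4 m·K/W
  R'_cellular glass = ln(0.0476/0.0385)/(2πk) = 0.2122/(2π·0.0476) = 0.7094 m·K/W
  R'_phenolic foam = ln(0.0904/0.0476)/(2πk) = 0.6414/(2π·0.0256) = 3.988 m·K/W
  R'_aerogel blanket = ln(0.125/0.0904)/(2πk) = 0.3241/(2π·0.0142) = 3.632 m·K/W
ΣR = 8.903×10^-4 + 0.7094 + 3.988 + 3.632 = 8.330 m·K/W
Q' = ΔT/ΣR = (-156 °C − 29.8 °C)/8.330 = -22.3 W/m
(Negative Q' ⇒ heat flows inward; heat gain = 22.3 W/m.)

Q' = 22.3 W/m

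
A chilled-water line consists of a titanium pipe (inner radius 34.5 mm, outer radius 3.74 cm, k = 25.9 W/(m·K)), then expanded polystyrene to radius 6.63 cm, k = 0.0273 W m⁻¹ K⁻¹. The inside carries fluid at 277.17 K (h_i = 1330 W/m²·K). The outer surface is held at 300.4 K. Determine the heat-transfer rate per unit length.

Q' = 6.95 W/m

Resistance network (inner→outer):
  R'_conv,in = 1/(2πr h) = 1/(2π·0.0345·1330) = 0.003469 m·K/W
  R'_titanium = ln(0.0374/0.0345)/(2πk) = 0.08071/(2π·25.9) = 4.960×10^-4 m·K/W
  R'_expanded polystyrene = ln(0.0663/0.0374)/(2πk) = 0.5725/(2π·0.0273) = 3.338 m·K/W
ΣR = 0.003469 + 4.960×10^-4 + 3.338 = 3.342 m·K/W
Q' = ΔT/ΣR = (277.17 K − 300.4 K)/3.342 = -6.95 W/m
(Negative Q' ⇒ heat flows inward; heat gain = 6.95 W/m.)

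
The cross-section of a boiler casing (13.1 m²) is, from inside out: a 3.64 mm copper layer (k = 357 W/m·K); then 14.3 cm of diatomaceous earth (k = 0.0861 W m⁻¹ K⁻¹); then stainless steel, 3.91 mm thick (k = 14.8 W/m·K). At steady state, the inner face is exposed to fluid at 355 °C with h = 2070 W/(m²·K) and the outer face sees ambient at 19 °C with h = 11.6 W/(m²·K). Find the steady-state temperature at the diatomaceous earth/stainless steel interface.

Resistance network (inner→outer):
  R_conv,in = 1/(hA) = 1/(2070·13.1) = 3.688×10^-5 K/W
  R_copper = L/(kA) = 0.00364/(357·13.1) = 7.783×10^-7 K/W
  R_diatomaceous earth = L/(kA) = 0.143/(0.0861·13.1) = 0.1268 K/W
  R_stainless steel = L/(kA) = 0.00391/(14.8·13.1) = 2.017×10^-5 K/W
  R_conv,out = 1/(hA) = 1/(11.6·13.1) = 0.006581 K/W
ΣR = 3.688×10^-5 + 7.783×10^-7 + 0.1268 + 2.017×10^-5 + 0.006581 = 0.1334 K/W
Q = ΔT/ΣR = (355 °C − 19 °C)/0.1334 = 2519 W
From the inner boundary to the diatomaceous earth/stainless steel interface, ΣR_partial = 0.1268 K/W.
T_interface = T_in − Q·ΣR_partial = 355 °C − (2519)(0.1268) = 35.6 °C

T = 35.6 °C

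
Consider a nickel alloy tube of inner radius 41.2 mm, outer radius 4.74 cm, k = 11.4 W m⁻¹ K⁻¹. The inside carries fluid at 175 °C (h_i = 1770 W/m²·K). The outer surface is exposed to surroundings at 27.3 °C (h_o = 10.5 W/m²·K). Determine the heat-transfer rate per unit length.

Treat each layer as a resistance in series:
  R'_conv,in = 1/(2πr h) = 1/(2π·0.0412·1770) = 0.002182 m·K/W
  R'_nickel alloy = ln(0.0474/0.0412)/(2πk) = 0.1402/(2π·11.4) = 0.001957 m·K/W
  R'_conv,out = 1/(2πr h) = 1/(2π·0.0474·10.5) = 0.3198 m·K/W
ΣR = 0.002182 + 0.001957 + 0.3198 = 0.3239 m·K/W
Q' = ΔT/ΣR = (175 °C − 27.3 °C)/0.3239 = 456 W/m

Q' = 456 W/m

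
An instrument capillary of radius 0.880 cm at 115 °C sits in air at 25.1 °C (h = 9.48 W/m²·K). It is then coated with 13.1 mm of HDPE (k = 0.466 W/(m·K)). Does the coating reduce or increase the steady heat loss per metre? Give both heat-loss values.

Critical radius for a cylinder: r_cr = k/h = 0.0492 m = 4.92 cm.
Outer radius after coating: r₂ = 0.00880 + 0.0131 = 0.02190 m.
Since r₁ < r_cr and r₂ ≤ r_cr, the coating moves toward the maximum at r_cr — heat loss rises.
Bare: R = 1/(2πr₁h) = 1.908 m·K/W; Q = 89.9/1.908 = 47.1 W/m.
Coated: R = R_cond + R_conv = 1.078 m·K/W; Q = 89.9/1.078 = 83.4 W/m.

increases: 47.1 → 83.4 W/m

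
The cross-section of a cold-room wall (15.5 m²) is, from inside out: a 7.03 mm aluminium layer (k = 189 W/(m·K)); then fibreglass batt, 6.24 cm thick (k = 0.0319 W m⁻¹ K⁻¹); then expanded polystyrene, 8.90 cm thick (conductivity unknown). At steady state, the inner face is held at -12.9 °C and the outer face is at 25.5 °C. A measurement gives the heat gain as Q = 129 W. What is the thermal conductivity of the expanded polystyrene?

k = 0.0335 W/m·K

ΣR = ΔT/Q = |-12.9 − 25.5|/129 = 0.2977 K/W
Known resistances:
  R_aluminium = L/(kA) = 0.00703/(189·15.5) = 2.400×10^-6 K/W
  R_fibreglass batt = L/(kA) = 0.0624/(0.0319·15.5) = 0.1262 K/W
R_expanded polystyrene = ΣR − ΣR_known = 0.2977 − 0.1262 = 0.1715 K/W
L/(kA) = 0.1715 ⇒ k = 0.0890/(0.1715·15.5) = 0.0335 W/m·K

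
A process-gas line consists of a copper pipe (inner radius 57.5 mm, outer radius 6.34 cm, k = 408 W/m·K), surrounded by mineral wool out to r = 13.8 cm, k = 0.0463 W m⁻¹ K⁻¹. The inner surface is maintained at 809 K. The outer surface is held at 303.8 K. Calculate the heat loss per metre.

Treat each layer as a resistance in series:
  R'_copper = ln(0.0634/0.0575)/(2πk) = 0.09768/(2π·408) = 3.810×10^-5 m·K/W
  R'_mineral wool = ln(0.138/0.0634)/(2πk) = 0.7778/(2π·0.0463) = 2.674 m·K/W
ΣR = 3.810×10^-5 + 2.674 = 2.674 m·K/W
Q' = ΔT/ΣR = (809 K − 303.8 K)/2.674 = 189 W/m

Q' = 189 W/m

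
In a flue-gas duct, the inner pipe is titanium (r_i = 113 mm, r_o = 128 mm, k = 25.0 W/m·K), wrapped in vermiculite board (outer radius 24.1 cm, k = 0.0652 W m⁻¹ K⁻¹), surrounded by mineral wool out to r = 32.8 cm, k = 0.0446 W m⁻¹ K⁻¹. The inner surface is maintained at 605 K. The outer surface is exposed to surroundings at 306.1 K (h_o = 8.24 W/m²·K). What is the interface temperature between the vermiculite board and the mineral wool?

T = 434 K

Resistance network (inner→outer):
  R'_titanium = ln(0.128/0.113)/(2πk) = 0.1246/(2π·25.0) = 7.935×10^-4 m·K/W
  R'_vermiculite board = ln(0.241/0.128)/(2πk) = 0.6328/(2π·0.0652) = 1.545 m·K/W
  R'_mineral wool = ln(0.328/0.241)/(2πk) = 0.3082/(2π·0.0446) = 1.100 m·K/W
  R'_conv,out = 1/(2πr h) = 1/(2π·0.328·8.24) = 0.05889 m·K/W
ΣR = 7.935×10^-4 + 1.545 + 1.100 + 0.05889 = 2.705 m·K/W
Q' = ΔT/ΣR = (605 K − 306.1 K)/2.705 = 110.5 W/m
From the inner boundary to the vermiculite board/mineral wool interface, ΣR_partial = 1.546 m·K/W.
T_interface = T_in − Q'·ΣR_partial = 605 K − (110.5)(1.546) = 434 K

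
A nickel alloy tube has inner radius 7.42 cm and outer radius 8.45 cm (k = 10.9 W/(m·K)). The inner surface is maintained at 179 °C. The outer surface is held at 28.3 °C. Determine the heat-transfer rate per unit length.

Q' = 2πk·ΔT/ln(r₂/r₁) = 2π × 10.9 × 150.7 / ln(0.0845/0.0742) = 79400 W/m

Q' = 79.4 kW/m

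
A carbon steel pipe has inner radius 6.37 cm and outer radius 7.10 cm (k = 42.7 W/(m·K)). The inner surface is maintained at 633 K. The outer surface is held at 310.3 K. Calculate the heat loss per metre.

Q' = 798 kW/m

Q' = 2πk·ΔT/ln(r₂/r₁) = 2π × 42.7 × 322.7 / ln(0.0710/0.0637) = 7.98×10^5 W/m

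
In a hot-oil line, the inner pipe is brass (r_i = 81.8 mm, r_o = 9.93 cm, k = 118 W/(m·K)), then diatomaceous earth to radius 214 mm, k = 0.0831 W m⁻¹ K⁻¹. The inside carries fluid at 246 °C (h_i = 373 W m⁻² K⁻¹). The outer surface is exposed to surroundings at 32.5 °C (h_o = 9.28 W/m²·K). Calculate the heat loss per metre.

Q' = 137 W/m

Resistance network (inner→outer):
  R'_conv,in = 1/(2πr h) = 1/(2π·0.0818·373) = 0.005216 m·K/W
  R'_brass = ln(0.0993/0.0818)/(2πk) = 0.1939/(2π·118) = 2.615×10^-4 m·K/W
  R'_diatomaceous earth = ln(0.214/0.0993)/(2πk) = 0.7678/(2π·0.0831) = 1.471 m·K/W
  R'_conv,out = 1/(2πr h) = 1/(2π·0.214·9.28) = 0.08014 m·K/W
ΣR = 0.005216 + 2.615×10^-4 + 1.471 + 0.08014 = 1.557 m·K/W
Q' = ΔT/ΣR = (246 °C − 32.5 °C)/1.557 = 137 W/m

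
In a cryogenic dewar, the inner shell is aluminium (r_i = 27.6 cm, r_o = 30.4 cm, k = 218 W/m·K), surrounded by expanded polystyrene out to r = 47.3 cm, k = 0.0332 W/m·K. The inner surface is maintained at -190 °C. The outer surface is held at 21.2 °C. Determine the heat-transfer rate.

Resistance network (inner→outer):
  R_aluminium = (1/0.276 − 1/0.304)/(4πk) = 0.3337/(4π·218) = 1.218×10^-4 K/W
  R_expanded polystyrene = (1/0.304 − 1/0.473)/(4πk) = 1.175/(4π·0.0332) = 2.817 K/W
ΣR = 1.218×10^-4 + 2.817 = 2.817 K/W
Q = ΔT/ΣR = (-190 °C − 21.2 °C)/2.817 = -75.0 W
(Negative Q ⇒ heat flows inward; heat gain = 75.0 W.)

Q = 75.0 W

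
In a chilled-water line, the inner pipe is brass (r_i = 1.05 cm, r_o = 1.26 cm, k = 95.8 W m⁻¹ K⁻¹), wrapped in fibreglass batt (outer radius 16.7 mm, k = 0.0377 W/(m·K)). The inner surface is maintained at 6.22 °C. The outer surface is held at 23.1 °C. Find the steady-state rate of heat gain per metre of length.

Resistance network (inner→outer):
  R'_brass = ln(0.0126/0.0105)/(2πk) = 0.1823/(2π·95.8) = 3.029×10^-4 m·K/W
  R'_fibreglass batt = ln(0.0167/0.0126)/(2πk) = 0.2817/(2π·0.0377) = 1.189 m·K/W
ΣR = 3.029×10^-4 + 1.189 = 1.189 m·K/W
Q' = ΔT/ΣR = (6.22 °C − 23.1 °C)/1.189 = -14.2 W/m
(Negative Q' ⇒ heat flows inward; heat gain = 14.2 W/m.)

Q' = 14.2 W/m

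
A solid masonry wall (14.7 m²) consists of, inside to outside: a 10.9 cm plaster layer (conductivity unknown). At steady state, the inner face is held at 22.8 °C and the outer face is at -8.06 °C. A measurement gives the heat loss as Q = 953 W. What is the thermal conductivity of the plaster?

ΣR = ΔT/Q = |22.8 − -8.06|/953 = 0.03238 K/W
L/(kA) = 0.03238 ⇒ k = 0.109/(0.03238·14.7) = 0.229 W/m·K

k = 0.229 W/m·K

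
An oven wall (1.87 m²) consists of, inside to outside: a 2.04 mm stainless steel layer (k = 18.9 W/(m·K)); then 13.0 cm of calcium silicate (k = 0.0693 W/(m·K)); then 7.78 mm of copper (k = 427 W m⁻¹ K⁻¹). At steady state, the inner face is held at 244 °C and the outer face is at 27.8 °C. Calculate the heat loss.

Resistance network (inner→outer):
  R_stainless steel = L/(kA) = 0.00204/(18.9·1.87) = 5.772×10^-5 K/W
  R_calcium silicate = L/(kA) = 0.130/(0.0693·1.87) = 1.003 K/W
  R_copper = L/(kA) = 0.00778/(427·1.87) = 9.743×10^-6 K/W
ΣR = 5.772×10^-5 + 1.003 + 9.743×10^-6 = 1.003 K/W
Q = ΔT/ΣR = (244 °C − 27.8 °C)/1.003 = 216 W

Q = 216 W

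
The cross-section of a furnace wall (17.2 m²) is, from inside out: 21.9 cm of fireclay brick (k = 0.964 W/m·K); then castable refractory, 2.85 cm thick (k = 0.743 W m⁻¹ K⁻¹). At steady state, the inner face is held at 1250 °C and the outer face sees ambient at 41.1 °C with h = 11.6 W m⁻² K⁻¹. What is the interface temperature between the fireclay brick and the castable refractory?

Series thermal resistances, inner to outer:
  R_fireclay brick = L/(kA) = 0.219/(0.964·17.2) = 0.01321 K/W
  R_castable refractory = L/(kA) = 0.0285/(0.743·17.2) = 0.002230 K/W
  R_conv,out = 1/(hA) = 1/(11.6·17.2) = 0.005012 K/W
ΣR = 0.01321 + 0.002230 + 0.005012 = 0.02045 K/W
Q = ΔT/ΣR = (1250 °C − 41.1 °C)/0.02045 = 59110 W
From the inner boundary to the fireclay brick/castable refractory interface, ΣR_partial = 0.01321 K/W.
T_interface = T_in − Q·ΣR_partial = 1250 °C − (59110)(0.01321) = 469 °C

T = 469 °C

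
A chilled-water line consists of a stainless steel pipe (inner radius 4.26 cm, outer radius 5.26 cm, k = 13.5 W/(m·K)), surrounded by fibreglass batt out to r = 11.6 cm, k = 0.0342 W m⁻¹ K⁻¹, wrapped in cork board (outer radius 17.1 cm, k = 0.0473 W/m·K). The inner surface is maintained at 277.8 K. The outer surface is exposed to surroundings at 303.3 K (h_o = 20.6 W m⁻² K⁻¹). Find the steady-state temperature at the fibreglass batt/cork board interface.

Series thermal resistances, inner to outer:
  R'_stainless steel = ln(0.0526/0.0426)/(2πk) = 0.2109/(2π·13.5) = 0.002486 m·K/W
  R'_fibreglass batt = ln(0.116/0.0526)/(2πk) = 0.7909/(2π·0.0342) = 3.680 m·K/W
  R'_cork board = ln(0.171/0.116)/(2πk) = 0.3881/(2π·0.0473) = 1.306 m·K/W
  R'_conv,out = 1/(2πr h) = 1/(2π·0.171·20.6) = 0.04518 m·K/W
ΣR = 0.002486 + 3.680 + 1.306 + 0.04518 = 5.034 m·K/W
Q' = ΔT/ΣR = (277.8 K − 303.3 K)/5.034 = -5.066 W/m
From the inner boundary to the fibreglass batt/cork board interface, ΣR_partial = 3.682 m·K/W.
T_interface = T_in − Q'·ΣR_partial = 277.8 K − (-5.066)(3.682) = 296.5 K

T = 296.5 K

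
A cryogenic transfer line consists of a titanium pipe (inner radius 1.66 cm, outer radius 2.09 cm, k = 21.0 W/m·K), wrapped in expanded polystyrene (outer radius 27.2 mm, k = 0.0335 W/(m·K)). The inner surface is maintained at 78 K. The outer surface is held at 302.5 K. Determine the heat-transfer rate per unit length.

Q' = 179 W/m

Series thermal resistances, inner to outer:
  R'_titanium = ln(0.0209/0.0166)/(2πk) = 0.2303/(2π·21.0) = 0.001746 m·K/W
  R'_expanded polystyrene = ln(0.0272/0.0209)/(2πk) = 0.2635/(2π·0.0335) = 1.252 m·K/W
ΣR = 0.001746 + 1.252 = 1.254 m·K/W
Q' = ΔT/ΣR = (78 K − 302.5 K)/1.254 = -179 W/m
(Negative Q' ⇒ heat flows inward; heat gain = 179 W/m.)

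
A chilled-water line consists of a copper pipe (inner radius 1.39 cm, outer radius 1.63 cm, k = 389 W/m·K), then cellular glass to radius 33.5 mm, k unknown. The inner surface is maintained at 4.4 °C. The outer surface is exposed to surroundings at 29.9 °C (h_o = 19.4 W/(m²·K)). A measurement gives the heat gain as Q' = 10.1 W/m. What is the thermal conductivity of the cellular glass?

k = 0.0503 W/m·K

ΣR = ΔT/Q' = |4.4 − 29.9|/10.1 = 2.525 m·K/W
Known resistances:
  R'_copper = ln(0.0163/0.0139)/(2πk) = 0.1593/(2π·389) = 6.517×10^-5 m·K/W
  R'_conv,out = 1/(2πr h) = 1/(2π·0.0335·19.4) = 0.2449 m·K/W
R_cellular glass = ΣR − ΣR_known = 2.525 − 0.2450 = 2.280 m·K/W
ln(r₂/r₁)/(2πk) = 2.280 ⇒ k = 0.7204/(2π·2.280) = 0.0503 W/m·K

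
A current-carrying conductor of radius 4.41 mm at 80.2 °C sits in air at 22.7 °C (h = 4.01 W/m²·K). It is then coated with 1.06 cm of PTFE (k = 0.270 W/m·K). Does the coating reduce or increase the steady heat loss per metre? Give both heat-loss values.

Critical radius for a cylinder: r_cr = k/h = 0.0673 m = 6.73 cm.
Outer radius after coating: r₂ = 0.00441 + 0.0106 = 0.01501 m.
Since r₁ < r_cr and r₂ ≤ r_cr, the coating moves toward the maximum at r_cr — heat loss rises.
Bare: R = 1/(2πr₁h) = 9.000 m·K/W; Q = 57.5/9.000 = 6.39 W/m.
Coated: R = R_cond + R_conv = 3.366 m·K/W; Q = 57.5/3.366 = 17.1 W/m.

increases: 6.39 → 17.1 W/m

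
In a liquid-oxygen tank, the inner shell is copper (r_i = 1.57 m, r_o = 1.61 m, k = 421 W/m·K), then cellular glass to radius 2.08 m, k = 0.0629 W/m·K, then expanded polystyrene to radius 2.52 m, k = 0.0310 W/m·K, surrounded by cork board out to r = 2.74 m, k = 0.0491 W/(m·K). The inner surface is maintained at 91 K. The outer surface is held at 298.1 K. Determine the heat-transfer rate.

Q = 466 W

Series thermal resistances, inner to outer:
  R_copper = (1/1.57 − 1/1.61)/(4πk) = 0.01582/(4π·421) = 2.991×10^-6 K/W
  R_cellular glass = (1/1.61 − 1/2.08)/(4πk) = 0.1403/(4π·0.0629) = 0.1776 K/W
  R_expanded polystyrene = (1/2.08 − 1/2.52)/(4πk) = 0.08394/(4π·0.0310) = 0.2155 K/W
  R_cork board = (1/2.52 − 1/2.74)/(4πk) = 0.03186/(4π·0.0491) = 0.05164 K/W
ΣR = 2.991×10^-6 + 0.1776 + 0.2155 + 0.05164 = 0.4447 K/W
Q = ΔT/ΣR = (91 K − 298.1 K)/0.4447 = -466 W
(Negative Q ⇒ heat flows inward; heat gain = 466 W.)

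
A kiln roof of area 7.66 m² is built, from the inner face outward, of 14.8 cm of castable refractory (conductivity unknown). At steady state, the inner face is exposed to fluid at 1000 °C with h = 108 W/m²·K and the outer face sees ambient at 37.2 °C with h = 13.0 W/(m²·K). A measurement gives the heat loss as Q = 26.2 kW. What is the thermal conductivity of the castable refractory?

k = 0.758 W/m·K

ΣR = ΔT/Q = |1000 − 37.2|/26200 = 0.03675 K/W
Known resistances:
  R_conv,in = 1/(hA) = 1/(108·7.66) = 0.001209 K/W
  R_conv,out = 1/(hA) = 1/(13.0·7.66) = 0.01004 K/W
R_castable refractory = ΣR − ΣR_known = 0.03675 − 0.01125 = 0.02550 K/W
L/(kA) = 0.02550 ⇒ k = 0.148/(0.02550·7.66) = 0.758 W/m·K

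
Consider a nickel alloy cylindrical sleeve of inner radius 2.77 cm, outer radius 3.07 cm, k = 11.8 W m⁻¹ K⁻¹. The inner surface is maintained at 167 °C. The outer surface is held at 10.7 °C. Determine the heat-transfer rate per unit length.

Q' = 113 kW/m

Q' = 2πk·ΔT/ln(r₂/r₁) = 2π × 11.8 × 156.3 / ln(0.0307/0.0277) = 1.13×10^5 W/m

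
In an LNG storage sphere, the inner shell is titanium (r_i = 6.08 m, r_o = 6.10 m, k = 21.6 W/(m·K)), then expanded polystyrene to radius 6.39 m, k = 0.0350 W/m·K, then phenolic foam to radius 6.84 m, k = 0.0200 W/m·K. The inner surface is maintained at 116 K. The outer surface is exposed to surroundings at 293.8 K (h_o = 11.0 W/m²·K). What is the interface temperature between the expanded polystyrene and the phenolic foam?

Series thermal resistances, inner to outer:
  R_titanium = (1/6.08 − 1/6.10)/(4πk) = 5.393×10^-4/(4π·21.6) = 1.987×10^-6 K/W
  R_expanded polystyrene = (1/6.10 − 1/6.39)/(4πk) = 0.007440/(4π·0.0350) = 0.01692 K/W
  R_phenolic foam = (1/6.39 − 1/6.84)/(4πk) = 0.01030/(4π·0.0200) = 0.04097 K/W
  R_conv,out = 1/(4πr²h) = 1/(4π·6.84²·11.0) = 1.546×10^-4 K/W
ΣR = 1.987×10^-6 + 0.01692 + 0.04097 + 1.546×10^-4 = 0.05805 K/W
Q = ΔT/ΣR = (116 K − 293.8 K)/0.05805 = -3063 W
From the inner boundary to the expanded polystyrene/phenolic foam interface, ΣR_partial = 0.01692 K/W.
T_interface = T_in − Q·ΣR_partial = 116 K − (-3063)(0.01692) = 168 K

T = 168 K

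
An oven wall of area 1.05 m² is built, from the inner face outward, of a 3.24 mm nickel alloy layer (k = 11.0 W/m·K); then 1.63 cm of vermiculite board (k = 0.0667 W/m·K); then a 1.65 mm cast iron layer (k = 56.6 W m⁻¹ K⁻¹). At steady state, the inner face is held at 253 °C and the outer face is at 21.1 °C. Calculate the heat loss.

Q = 995 W

Resistance network (inner→outer):
  R_nickel alloy = L/(kA) = 0.00324/(11.0·1.05) = 2.805×10^-4 K/W
  R_vermiculite board = L/(kA) = 0.0163/(0.0667·1.05) = 0.2327 K/W
  R_cast iron = L/(kA) = 0.00165/(56.6·1.05) = 2.776×10^-5 K/W
ΣR = 2.805×10^-4 + 0.2327 + 2.776×10^-5 = 0.2330 K/W
Q = ΔT/ΣR = (253 °C − 21.1 °C)/0.2330 = 995 W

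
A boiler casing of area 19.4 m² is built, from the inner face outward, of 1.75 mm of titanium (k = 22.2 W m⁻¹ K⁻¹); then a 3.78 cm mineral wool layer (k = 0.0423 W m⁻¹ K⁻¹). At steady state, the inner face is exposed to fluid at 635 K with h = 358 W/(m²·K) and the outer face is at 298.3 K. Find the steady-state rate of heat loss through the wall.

Q = 7.29 kW

Series thermal resistances, inner to outer:
  R_conv,in = 1/(hA) = 1/(358·19.4) = 1.440×10^-4 K/W
  R_titanium = L/(kA) = 0.00175/(22.2·19.4) = 4.063×10^-6 K/W
  R_mineral wool = L/(kA) = 0.0378/(0.0423·19.4) = 0.04606 K/W
ΣR = 1.440×10^-4 + 4.063×10^-6 + 0.04606 = 0.04621 K/W
Q = ΔT/ΣR = (635 K − 298.3 K)/0.04621 = 7290 W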